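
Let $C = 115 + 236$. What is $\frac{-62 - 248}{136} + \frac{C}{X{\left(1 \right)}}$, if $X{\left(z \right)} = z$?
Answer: $\frac{23713}{68} \approx 348.72$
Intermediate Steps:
$C = 351$
$\frac{-62 - 248}{136} + \frac{C}{X{\left(1 \right)}} = \frac{-62 - 248}{136} + \frac{351}{1} = \left(-310\right) \frac{1}{136} + 351 \cdot 1 = - \frac{155}{68} + 351 = \frac{23713}{68}$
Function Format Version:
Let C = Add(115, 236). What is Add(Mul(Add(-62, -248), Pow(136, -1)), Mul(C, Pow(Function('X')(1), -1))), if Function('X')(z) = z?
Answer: Rational(23713, 68) ≈ 348.72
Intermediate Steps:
C = 351
Add(Mul(Add(-62, -248), Pow(136, -1)), Mul(C, Pow(Function('X')(1), -1))) = Add(Mul(Add(-62, -248), Pow(136, -1)), Mul(351, Pow(1, -1))) = Add(Mul(-310, Rational(1, 136)), Mul(351, 1)) = Add(Rational(-155, 68), 351) = Rational(23713, 68)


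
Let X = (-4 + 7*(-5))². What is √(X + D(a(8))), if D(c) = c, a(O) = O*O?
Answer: √1585 ≈ 39.812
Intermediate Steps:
a(O) = O²
X = 1521 (X = (-4 - 35)² = (-39)² = 1521)
√(X + D(a(8))) = √(1521 + 8²) = √(1521 + 64) = √1585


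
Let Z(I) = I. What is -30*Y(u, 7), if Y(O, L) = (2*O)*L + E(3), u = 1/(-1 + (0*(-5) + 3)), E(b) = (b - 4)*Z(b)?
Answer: -120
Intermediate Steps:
E(b) = b*(-4 + b) (E(b) = (b - 4)*b = (-4 + b)*b = b*(-4 + b))
u = ½ (u = 1/(-1 + (0 + 3)) = 1/(-1 + 3) = 1/2 = ½ ≈ 0.50000)
Y(O, L) = -3 + 2*L*O (Y(O, L) = (2*O)*L + 3*(-4 + 3) = 2*L*O + 3*(-1) = 2*L*O - 3 = -3 + 2*L*O)
-30*Y(u, 7) = -30*(-3 + 2*7*(½)) = -30*(-3 + 7) = -30*4 = -120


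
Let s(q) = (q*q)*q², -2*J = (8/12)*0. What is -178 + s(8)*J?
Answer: -178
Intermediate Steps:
J = 0 (J = -8/12*0/2 = -8*(1/12)*0/2 = -0/3 = -½*0 = 0)
s(q) = q⁴ (s(q) = q²*q² = q⁴)
-178 + s(8)*J = -178 + 8⁴*0 = -178 + 4096*0 = -178 + 0 = -178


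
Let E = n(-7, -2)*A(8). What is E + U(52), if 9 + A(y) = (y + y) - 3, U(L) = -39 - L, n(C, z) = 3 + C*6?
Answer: -247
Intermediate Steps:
n(C, z) = 3 + 6*C
A(y) = -12 + 2*y (A(y) = -9 + ((y + y) - 3) = -9 + (2*y - 3) = -9 + (-3 + 2*y) = -12 + 2*y)
E = -156 (E = (3 + 6*(-7))*(-12 + 2*8) = (3 - 42)*(-12 + 16) = -39*4 = -156)
E + U(52) = -156 + (-39 - 1*52) = -156 + (-39 - 52) = -156 - 91 = -247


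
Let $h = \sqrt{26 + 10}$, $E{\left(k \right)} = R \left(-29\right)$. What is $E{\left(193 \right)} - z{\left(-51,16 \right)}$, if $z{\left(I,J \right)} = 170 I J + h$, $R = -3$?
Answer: $138801$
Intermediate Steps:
$E{\left(k \right)} = 87$ ($E{\left(k \right)} = \left(-3\right) \left(-29\right) = 87$)
$h = 6$ ($h = \sqrt{36} = 6$)
$z{\left(I,J \right)} = 6 + 170 I J$ ($z{\left(I,J \right)} = 170 I J + 6 = 6 + 170 I J$)
$E{\left(193 \right)} - z{\left(-51,16 \right)} = 87 - \left(6 + 170 \left(-51\right) 16\right) = 87 - \left(6 - 138720\right) = 87 - -138714 = 87 + 138714 = 138801$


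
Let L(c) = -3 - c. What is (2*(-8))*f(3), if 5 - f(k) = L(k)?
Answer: -176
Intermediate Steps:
f(k) = 8 + k (f(k) = 5 - (-3 - k) = 5 + (3 + k) = 8 + k)
(2*(-8))*f(3) = (2*(-8))*(8 + 3) = -16*11 = -176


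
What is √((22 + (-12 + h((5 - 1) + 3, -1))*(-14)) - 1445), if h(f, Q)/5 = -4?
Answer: 5*I*√39 ≈ 31.225*I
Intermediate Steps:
h(f, Q) = -20 (h(f, Q) = 5*(-4) = -20)
√((22 + (-12 + h((5 - 1) + 3, -1))*(-14)) - 1445) = √((22 + (-12 - 20)*(-14)) - 1445) = √((22 - 32*(-14)) - 1445) = √((22 + 448) - 1445) = √(470 - 1445) = √(-975) = 5*I*√39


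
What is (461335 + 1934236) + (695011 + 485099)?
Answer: 3575681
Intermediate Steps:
(461335 + 1934236) + (695011 + 485099) = 2395571 + 1180110 = 3575681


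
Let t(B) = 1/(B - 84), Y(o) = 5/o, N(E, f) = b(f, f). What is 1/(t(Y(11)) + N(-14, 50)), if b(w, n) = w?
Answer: 919/45939 ≈ 0.020005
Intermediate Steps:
N(E, f) = f
t(B) = 1/(-84 + B)
1/(t(Y(11)) + N(-14, 50)) = 1/(1/(-84 + 5/11) + 50) = 1/(1/(-919/11) + 50) = 1/(-11/919 + 50) = 1/(45939/919) = 919/45939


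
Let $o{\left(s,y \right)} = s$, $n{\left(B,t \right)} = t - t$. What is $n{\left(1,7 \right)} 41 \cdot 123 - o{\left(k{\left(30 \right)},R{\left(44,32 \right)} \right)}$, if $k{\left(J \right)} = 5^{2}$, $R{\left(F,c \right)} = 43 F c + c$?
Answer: $-25$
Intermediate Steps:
$n{\left(B,t \right)} = 0$
$R{\left(F,c \right)} = c + 43 F c$ ($R{\left(F,c \right)} = 43 F c + c = c + 43 F c$)
$k{\left(J \right)} = 25$
$n{\left(1,7 \right)} 41 \cdot 123 - o{\left(k{\left(30 \right)},R{\left(44,32 \right)} \right)} = 0 \cdot 41 \cdot 123 - 25 = 0 \cdot 123 - 25 = 0 - 25 = -25$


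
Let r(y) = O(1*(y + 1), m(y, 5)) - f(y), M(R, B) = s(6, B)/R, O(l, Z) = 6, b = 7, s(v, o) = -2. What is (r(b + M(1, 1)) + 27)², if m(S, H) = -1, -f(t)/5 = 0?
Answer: 1089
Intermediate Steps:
f(t) = 0 (f(t) = -5*0 = 0)
M(R, B) = -2/R
r(y) = 6 (r(y) = 6 - 1*0 = 6 + 0 = 6)
(r(b + M(1, 1)) + 27)² = (6 + 27)² = 33² = 1089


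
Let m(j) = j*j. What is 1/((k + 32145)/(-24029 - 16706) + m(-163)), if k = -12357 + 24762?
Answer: 8147/216448733 ≈ 3.7639e-5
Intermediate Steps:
m(j) = j²
k = 12405
1/((k + 32145)/(-24029 - 16706) + m(-163)) = 1/((12405 + 32145)/(-24029 - 16706) + (-163)²) = 1/(44550/(-40735) + 26569) = 1/(44550*(-1/40735) + 26569) = 1/(-8910/8147 + 26569) = 1/(216448733/8147) = 8147/216448733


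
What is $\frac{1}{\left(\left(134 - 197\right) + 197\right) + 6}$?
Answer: $\frac{1}{140} \approx 0.0071429$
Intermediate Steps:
$\frac{1}{\left(\left(134 - 197\right) + 197\right) + 6} = \frac{1}{\left(-63 + 197\right) + 6} = \frac{1}{134 + 6} = \frac{1}{140}$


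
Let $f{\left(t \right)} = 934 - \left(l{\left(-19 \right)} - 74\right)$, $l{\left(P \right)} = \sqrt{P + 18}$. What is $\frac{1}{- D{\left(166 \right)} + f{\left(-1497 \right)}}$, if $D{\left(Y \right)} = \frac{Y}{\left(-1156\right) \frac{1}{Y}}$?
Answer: $\frac{86180089}{88923919922} + \frac{83521 i}{88923919922} \approx 0.00096914 + 9.3924 \cdot 10^{-7} i$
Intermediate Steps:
$l{\left(P \right)} = \sqrt{18 + P}$
$D{\left(Y \right)} = - \frac{Y^{2}}{1156}$ ($D{\left(Y \right)} = Y \left(- \frac{Y}{1156}\right) = - \frac{Y^{2}}{1156}$)
$f{\left(t \right)} = 1008 - i$ ($f{\left(t \right)} = 934 - \left(\sqrt{18 - 19} - 74\right) = 934 - \left(\sqrt{-1} - 74\right) = 934 - \left(i - 74\right) = 934 - \left(-74 + i\right) = 934 + \left(74 - i\right) = 1008 - i$)
$\frac{1}{- D{\left(166 \right)} + f{\left(-1497 \right)}} = \frac{1}{- \frac{\left(-1\right) 166^{2}}{1156} + \left(1008 - i\right)} = \frac{1}{- \frac{\left(-1\right) 27556}{1156} + \left(1008 - i\right)} = \frac{1}{\left(-1\right) \left(- \frac{6889}{289}\right) + \left(1008 - i\right)} = \frac{1}{\frac{6889}{289} + \left(1008 - i\right)} = \frac{1}{\frac{298201}{289} - i} = \frac{83521 \left(\frac{298201}{289} + i\right)}{88923919922}$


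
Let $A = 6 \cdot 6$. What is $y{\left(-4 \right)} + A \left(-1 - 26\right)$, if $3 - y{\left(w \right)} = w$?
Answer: $-965$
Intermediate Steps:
$A = 36$
$y{\left(w \right)} = 3 - w$
$y{\left(-4 \right)} + A \left(-1 - 26\right) = \left(3 - -4\right) + 36 \left(-1 - 26\right) = \left(3 + 4\right) + 36 \left(-1 - 26\right) = 7 + 36 \left(-27\right) = 7 - 972 = -965$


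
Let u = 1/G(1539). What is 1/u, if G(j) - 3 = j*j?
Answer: 2368524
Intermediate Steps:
G(j) = 3 + j² (G(j) = 3 + j*j = 3 + j²)
u = 1/2368524 (u = 1/(3 + 1539²) = 1/(3 + 2368521) = 1/2368524 ≈ 4.2220e-7)
1/u = 1/(1/2368524) = 2368524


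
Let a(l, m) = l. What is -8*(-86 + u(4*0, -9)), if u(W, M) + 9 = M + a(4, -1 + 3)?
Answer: 800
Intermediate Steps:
u(W, M) = -5 + M (u(W, M) = -9 + (M + 4) = -9 + (4 + M) = -5 + M)
-8*(-86 + u(4*0, -9)) = -8*(-86 + (-5 - 9)) = -8*(-86 - 14) = -8*(-100) = 800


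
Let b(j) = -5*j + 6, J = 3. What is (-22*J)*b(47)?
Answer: 15114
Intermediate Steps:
b(j) = 6 - 5*j
(-22*J)*b(47) = (-22*3)*(6 - 5*47) = -66*(6 - 235) = -66*(-229) = 15114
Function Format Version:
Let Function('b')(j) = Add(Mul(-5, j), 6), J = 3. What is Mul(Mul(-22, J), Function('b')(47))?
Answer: 15114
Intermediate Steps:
Function('b')(j) = Add(6, Mul(-5, j))
Mul(Mul(-22, J), Function('b')(47)) = Mul(Mul(-22, 3), Add(6, Mul(-5, 47))) = Mul(-66, Add(6, -235)) = Mul(-66, -229) = 15114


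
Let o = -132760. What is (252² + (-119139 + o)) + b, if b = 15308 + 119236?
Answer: -53851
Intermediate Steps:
b = 134544
(252² + (-119139 + o)) + b = (252² + (-119139 - 132760)) + 134544 = (63504 - 251899) + 134544 = -188395 + 134544 = -53851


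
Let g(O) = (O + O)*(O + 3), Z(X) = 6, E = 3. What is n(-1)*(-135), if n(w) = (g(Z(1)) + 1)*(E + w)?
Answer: -29430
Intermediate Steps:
g(O) = 2*O*(3 + O) (g(O) = (2*O)*(3 + O) = 2*O*(3 + O))
n(w) = 327 + 109*w (n(w) = (2*6*(3 + 6) + 1)*(3 + w) = (2*6*9 + 1)*(3 + w) = (108 + 1)*(3 + w) = 109*(3 + w) = 327 + 109*w)
n(-1)*(-135) = (327 + 109*(-1))*(-135) = (327 - 109)*(-135) = 218*(-135) = -29430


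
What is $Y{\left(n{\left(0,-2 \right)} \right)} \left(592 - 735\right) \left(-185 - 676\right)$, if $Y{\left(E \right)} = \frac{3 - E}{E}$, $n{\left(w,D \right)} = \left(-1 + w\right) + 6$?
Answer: $- \frac{246246}{5} \approx -49249.0$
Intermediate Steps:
$n{\left(w,D \right)} = 5 + w$
$Y{\left(E \right)} = \frac{3 - E}{E}$
$Y{\left(n{\left(0,-2 \right)} \right)} \left(592 - 735\right) \left(-185 - 676\right) = \frac{3 - \left(5 + 0\right)}{5 + 0} \left(592 - 735\right) \left(-185 - 676\right) = \frac{3 - 5}{5} \left(\left(-143\right) \left(-861\right)\right) = \frac{3 - 5}{5} \cdot 123123 = \frac{1}{5} \left(-2\right) 123123 = \left(- \frac{2}{5}\right) 123123 = - \frac{246246}{5}$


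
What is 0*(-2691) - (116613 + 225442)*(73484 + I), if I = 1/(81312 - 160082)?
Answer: -395985763725069/15754 ≈ -2.5136e+10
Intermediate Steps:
I = -1/78770 (I = 1/(-78770) = -1/78770 ≈ -1.2695e-5)
0*(-2691) - (116613 + 225442)*(73484 + I) = 0*(-2691) - (116613 + 225442)*(73484 - 1/78770) = 0 - 342055*5788334679/78770 = 0 - 1*395985763725069/15754 = 0 - 395985763725069/15754 = -395985763725069/15754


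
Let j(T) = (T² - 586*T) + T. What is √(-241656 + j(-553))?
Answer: √387658 ≈ 622.62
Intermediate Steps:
j(T) = T² - 585*T
√(-241656 + j(-553)) = √(-241656 - 553*(-585 - 553)) = √(-241656 - 553*(-1138)) = √(-241656 + 629314) = √387658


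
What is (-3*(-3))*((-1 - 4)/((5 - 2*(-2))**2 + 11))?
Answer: -45/92 ≈ -0.48913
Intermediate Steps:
(-3*(-3))*((-1 - 4)/((5 - 2*(-2))**2 + 11)) = 9*(-5/((5 + 4)**2 + 11)) = 9*(-5/(9**2 + 11)) = 9*(-5/(81 + 11)) = 9*(-5/92) = -45/92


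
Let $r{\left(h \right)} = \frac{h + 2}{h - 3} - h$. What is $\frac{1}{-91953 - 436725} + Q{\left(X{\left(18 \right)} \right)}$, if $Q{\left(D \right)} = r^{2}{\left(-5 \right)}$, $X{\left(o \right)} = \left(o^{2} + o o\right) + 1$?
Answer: $\frac{488762779}{16917696} \approx 28.891$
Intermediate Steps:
$r{\left(h \right)} = - h + \frac{2 + h}{-3 + h}$ ($r{\left(h \right)} = \frac{2 + h}{-3 + h} - h = - h + \frac{2 + h}{-3 + h}$)
$X{\left(o \right)} = 1 + 2 o^{2}$ ($X{\left(o \right)} = \left(o^{2} + o^{2}\right) + 1 = 2 o^{2} + 1 = 1 + 2 o^{2}$)
$Q{\left(D \right)} = \frac{1849}{64}$ ($Q{\left(D \right)} = \left(\frac{2 - \left(-5\right)^{2} + 4 \left(-5\right)}{-3 - 5}\right)^{2} = \left(\frac{2 - 25 - 20}{-8}\right)^{2} = \left(- \frac{2 - 25 - 20}{8}\right)^{2} = \left(\left(- \frac{1}{8}\right) \left(-43\right)\right)^{2} = \left(\frac{43}{8}\right)^{2} = \frac{1849}{64}$)
$\frac{1}{-91953 - 436725} + Q{\left(X{\left(18 \right)} \right)} = \frac{1}{-91953 - 436725} + \frac{1849}{64} = \frac{1}{-528678} + \frac{1849}{64} = - \frac{1}{528678} + \frac{1849}{64} = \frac{488762779}{16917696}$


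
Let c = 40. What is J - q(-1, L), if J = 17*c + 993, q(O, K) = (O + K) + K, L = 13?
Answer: 1648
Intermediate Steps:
q(O, K) = O + 2*K (q(O, K) = (K + O) + K = O + 2*K)
J = 1673 (J = 17*40 + 993 = 680 + 993 = 1673)
J - q(-1, L) = 1673 - (-1 + 2*13) = 1673 - (-1 + 26) = 1673 - 1*25 = 1673 - 25 = 1648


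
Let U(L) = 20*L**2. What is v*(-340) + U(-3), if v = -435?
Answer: 148080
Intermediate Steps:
v*(-340) + U(-3) = -435*(-340) + 20*(-3)**2 = 147900 + 20*9 = 147900 + 180 = 148080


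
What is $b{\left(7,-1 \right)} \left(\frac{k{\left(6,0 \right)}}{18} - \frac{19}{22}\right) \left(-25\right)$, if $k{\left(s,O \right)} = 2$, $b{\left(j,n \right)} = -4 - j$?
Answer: $- \frac{3725}{18} \approx -206.94$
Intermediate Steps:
$b{\left(7,-1 \right)} \left(\frac{k{\left(6,0 \right)}}{18} - \frac{19}{22}\right) \left(-25\right) = \left(-4 - 7\right) \left(\frac{2}{18} - \frac{19}{22}\right) \left(-25\right) = \left(-4 - 7\right) \left(2 \cdot \frac{1}{18} - \frac{19}{22}\right) \left(-25\right) = - 11 \left(\frac{1}{9} - \frac{19}{22}\right) \left(-25\right) = \left(-11\right) \left(- \frac{149}{198}\right) \left(-25\right) = \frac{149}{18} \left(-25\right) = - \frac{3725}{18}$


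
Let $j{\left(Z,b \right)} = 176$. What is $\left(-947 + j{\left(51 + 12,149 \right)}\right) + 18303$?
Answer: $17532$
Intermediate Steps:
$\left(-947 + j{\left(51 + 12,149 \right)}\right) + 18303 = \left(-947 + 176\right) + 18303 = -771 + 18303 = 17532$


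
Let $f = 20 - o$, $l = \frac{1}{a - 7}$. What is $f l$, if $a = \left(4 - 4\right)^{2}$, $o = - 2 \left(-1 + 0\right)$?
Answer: $- \frac{18}{7} \approx -2.5714$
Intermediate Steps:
$o = 2$ ($o = \left(-2\right) \left(-1\right) = 2$)
$a = 0$ ($a = 0^{2} = 0$)
$l = - \frac{1}{7}$ ($l = \frac{1}{0 - 7} = \frac{1}{-7} = - \frac{1}{7} \approx -0.14286$)
$f = 18$ ($f = 20 - 2 = 18$)
$f l = 18 \left(- \frac{1}{7}\right) = - \frac{18}{7}$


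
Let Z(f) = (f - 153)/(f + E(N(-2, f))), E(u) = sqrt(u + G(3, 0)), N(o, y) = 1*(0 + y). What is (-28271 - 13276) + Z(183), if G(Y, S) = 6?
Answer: -15372329/370 - sqrt(21)/370 ≈ -41547.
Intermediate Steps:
N(o, y) = y (N(o, y) = 1*y = y)
E(u) = sqrt(6 + u) (E(u) = sqrt(u + 6) = sqrt(6 + u))
Z(f) = (-153 + f)/(f + sqrt(6 + f)) (Z(f) = (f - 153)/(f + sqrt(6 + f)) = (-153 + f)/(f + sqrt(6 + f)))
(-28271 - 13276) + Z(183) = (-28271 - 13276) + (-153 + 183)/(183 + sqrt(6 + 183)) = -41547 + 30/(183 + sqrt(189)) = -41547 + 30/(183 + 3*sqrt(21))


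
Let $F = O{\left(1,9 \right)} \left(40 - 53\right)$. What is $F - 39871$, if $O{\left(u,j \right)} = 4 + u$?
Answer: $-39936$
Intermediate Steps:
$F = -65$ ($F = \left(4 + 1\right) \left(40 - 53\right) = 5 \left(-13\right) = -65$)
$F - 39871 = -65 - 39871 = -39936$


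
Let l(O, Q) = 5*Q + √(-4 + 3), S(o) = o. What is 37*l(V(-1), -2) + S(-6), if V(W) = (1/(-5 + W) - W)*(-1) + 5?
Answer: -376 + 37*I ≈ -376.0 + 37.0*I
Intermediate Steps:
V(W) = 5 + W - 1/(-5 + W) (V(W) = (W - 1/(-5 + W)) + 5 = 5 + W - 1/(-5 + W))
l(O, Q) = I + 5*Q (l(O, Q) = 5*Q + √(-1) = 5*Q + I = I + 5*Q)
37*l(V(-1), -2) + S(-6) = 37*(I + 5*(-2)) - 6 = 37*(I - 10) - 6 = 37*(-10 + I) - 6 = (-370 + 37*I) - 6 = -376 + 37*I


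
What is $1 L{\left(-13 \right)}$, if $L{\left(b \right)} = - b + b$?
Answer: $0$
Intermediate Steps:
$L{\left(b \right)} = 0$
$1 L{\left(-13 \right)} = 1 \cdot 0 = 0$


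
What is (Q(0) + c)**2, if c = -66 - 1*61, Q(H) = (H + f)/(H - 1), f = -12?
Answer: 13225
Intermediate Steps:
Q(H) = (-12 + H)/(-1 + H) (Q(H) = (H - 12)/(H - 1) = (-12 + H)/(-1 + H))
c = -127 (c = -66 - 61 = -127)
(Q(0) + c)**2 = ((-12 + 0)/(-1 + 0) - 127)**2 = (-12/(-1) - 127)**2 = (-1*(-12) - 127)**2 = (12 - 127)**2 = (-115)**2 = 13225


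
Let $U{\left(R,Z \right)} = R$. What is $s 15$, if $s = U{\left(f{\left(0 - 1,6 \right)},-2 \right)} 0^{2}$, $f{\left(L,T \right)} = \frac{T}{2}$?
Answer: $0$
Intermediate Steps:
$f{\left(L,T \right)} = \frac{T}{2}$ ($f{\left(L,T \right)} = T \frac{1}{2} = \frac{T}{2}$)
$s = 0$ ($s = \frac{1}{2} \cdot 6 \cdot 0^{2} = 3 \cdot 0 = 0$)
$s 15 = 0 \cdot 15 = 0$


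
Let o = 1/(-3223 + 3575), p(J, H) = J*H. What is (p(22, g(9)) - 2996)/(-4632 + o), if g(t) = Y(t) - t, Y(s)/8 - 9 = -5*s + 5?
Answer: 3044800/1630463 ≈ 1.8674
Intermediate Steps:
Y(s) = 112 - 40*s (Y(s) = 72 + 8*(-5*s + 5) = 72 + 8*(5 - 5*s) = 72 + (40 - 40*s) = 112 - 40*s)
g(t) = 112 - 41*t (g(t) = (112 - 40*t) - t = 112 - 41*t)
p(J, H) = H*J
o = 1/352 ≈ 0.0028409
(p(22, g(9)) - 2996)/(-4632 + o) = ((112 - 41*9)*22 - 2996)/(-4632 + 1/352) = ((112 - 369)*22 - 2996)/(-1630463/352) = (-257*22 - 2996)*(-352/1630463) = (-5654 - 2996)*(-352/1630463) = -8650*(-352/1630463) = 3044800/1630463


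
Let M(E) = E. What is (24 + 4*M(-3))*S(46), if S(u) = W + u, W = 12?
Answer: 696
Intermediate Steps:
S(u) = 12 + u
(24 + 4*M(-3))*S(46) = (24 + 4*(-3))*(12 + 46) = (24 - 12)*58 = 12*58 = 696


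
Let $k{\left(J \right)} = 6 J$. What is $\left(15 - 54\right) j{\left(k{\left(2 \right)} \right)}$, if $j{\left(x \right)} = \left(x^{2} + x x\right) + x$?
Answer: $-11700$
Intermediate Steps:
$j{\left(x \right)} = x + 2 x^{2}$ ($j{\left(x \right)} = \left(x^{2} + x^{2}\right) + x = 2 x^{2} + x = x + 2 x^{2}$)
$\left(15 - 54\right) j{\left(k{\left(2 \right)} \right)} = \left(15 - 54\right) 6 \cdot 2 \left(1 + 2 \cdot 6 \cdot 2\right) = - 39 \cdot 12 \left(1 + 2 \cdot 12\right) = - 39 \cdot 12 \left(1 + 24\right) = - 39 \cdot 12 \cdot 25 = \left(-39\right) 300 = -11700$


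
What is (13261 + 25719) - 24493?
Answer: 14487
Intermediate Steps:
(13261 + 25719) - 24493 = 38980 - 24493 = 14487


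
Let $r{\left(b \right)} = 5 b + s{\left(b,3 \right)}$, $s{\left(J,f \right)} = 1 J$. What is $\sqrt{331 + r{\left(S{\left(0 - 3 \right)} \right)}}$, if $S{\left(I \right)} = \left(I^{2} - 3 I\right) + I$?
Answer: $\sqrt{421} \approx 20.518$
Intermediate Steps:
$s{\left(J,f \right)} = J$
$S{\left(I \right)} = I^{2} - 2 I$
$r{\left(b \right)} = 6 b$ ($r{\left(b \right)} = 5 b + b = 6 b$)
$\sqrt{331 + r{\left(S{\left(0 - 3 \right)} \right)}} = \sqrt{331 + 6 \left(0 - 3\right) \left(-2 + \left(0 - 3\right)\right)} = \sqrt{331 + 6 \left(- 3 \left(-2 - 3\right)\right)} = \sqrt{331 + 6 \left(\left(-3\right) \left(-5\right)\right)} = \sqrt{331 + 6 \cdot 15} = \sqrt{331 + 90} = \sqrt{421}$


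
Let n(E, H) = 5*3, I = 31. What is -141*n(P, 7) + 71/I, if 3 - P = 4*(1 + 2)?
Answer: -65494/31 ≈ -2112.7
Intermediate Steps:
P = -9 (P = 3 - 4*(1 + 2) = 3 - 4*3 = 3 - 1*12 = 3 - 12 = -9)
n(E, H) = 15
-141*n(P, 7) + 71/I = -141*15 + 71/31 = -2115 + 71*(1/31) = -2115 + 71/31 = -65494/31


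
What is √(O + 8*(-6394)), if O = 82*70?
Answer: 2*I*√11353 ≈ 213.1*I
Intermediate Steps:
O = 5740
√(O + 8*(-6394)) = √(5740 + 8*(-6394)) = √(5740 - 51152) = √(-45412) = 2*I*√11353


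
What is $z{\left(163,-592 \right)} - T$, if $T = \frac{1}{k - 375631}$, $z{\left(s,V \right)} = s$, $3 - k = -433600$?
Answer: $\frac{9449435}{57972} \approx 163.0$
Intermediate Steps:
$k = 433603$ ($k = 3 - -433600 = 3 + 433600 = 433603$)
$T = \frac{1}{57972}$ ($T = \frac{1}{433603 - 375631} = \frac{1}{57972} \approx 1.725 \cdot 10^{-5}$)
$z{\left(163,-592 \right)} - T = 163 - \frac{1}{57972} = \frac{9449435}{57972}$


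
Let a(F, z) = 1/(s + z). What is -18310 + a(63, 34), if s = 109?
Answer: -2618329/143 ≈ -18310.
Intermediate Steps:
a(F, z) = 1/(109 + z)
-18310 + a(63, 34) = -18310 + 1/(109 + 34) = -18310 + 1/143 = -2618329/143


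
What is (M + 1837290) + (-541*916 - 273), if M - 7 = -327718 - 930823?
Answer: 82927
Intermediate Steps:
M = -1258534 (M = 7 + (-327718 - 930823) = 7 - 1258541 = -1258534)
(M + 1837290) + (-541*916 - 273) = (-1258534 + 1837290) + (-541*916 - 273) = 578756 + (-495556 - 273) = 578756 - 495829 = 82927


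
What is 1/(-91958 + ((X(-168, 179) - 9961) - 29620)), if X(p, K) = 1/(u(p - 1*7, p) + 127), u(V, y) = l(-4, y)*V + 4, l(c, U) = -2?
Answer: -481/63270258 ≈ -7.6023e-6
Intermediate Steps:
u(V, y) = 4 - 2*V (u(V, y) = -2*V + 4 = 4 - 2*V)
X(p, K) = 1/(145 - 2*p) (X(p, K) = 1/((4 - 2*(p - 1*7)) + 127) = 1/((4 - 2*(p - 7)) + 127) = 1/((4 - 2*(-7 + p)) + 127) = 1/((4 + (14 - 2*p)) + 127) = 1/((18 - 2*p) + 127) = 1/(145 - 2*p))
1/(-91958 + ((X(-168, 179) - 9961) - 29620)) = 1/(-91958 + ((1/(145 - 2*(-168)) - 9961) - 29620)) = 1/(-91958 + ((1/(145 + 336) - 9961) - 29620)) = 1/(-91958 + ((1/481 - 9961) - 29620)) = 1/(-91958 + (-4791240/481 - 29620)) = 1/(-91958 - 19038460/481) = 1/(-63270258/481) = -481/63270258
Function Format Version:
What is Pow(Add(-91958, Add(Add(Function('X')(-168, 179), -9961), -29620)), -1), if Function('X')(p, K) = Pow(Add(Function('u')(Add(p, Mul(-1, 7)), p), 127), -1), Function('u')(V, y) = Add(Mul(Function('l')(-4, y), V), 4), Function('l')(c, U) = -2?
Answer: Rational(-481, 63270258) ≈ -7.6023e-6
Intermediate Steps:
Function('u')(V, y) = Add(4, Mul(-2, V)) (Function('u')(V, y) = Add(Mul(-2, V), 4) = Add(4, Mul(-2, V)))
Function('X')(p, K) = Pow(Add(145, Mul(-2, p)), -1) (Function('X')(p, K) = Pow(Add(Add(4, Mul(-2, Add(p, Mul(-1, 7)))), 127), -1) = Pow(Add(Add(4, Mul(-2, Add(p, -7))), 127), -1) = Pow(Add(Add(4, Mul(-2, Add(-7, p))), 127), -1) = Pow(Add(Add(4, Add(14, Mul(-2, p))), 127), -1) = Pow(Add(Add(18, Mul(-2, p)), 127), -1) = Pow(Add(145, Mul(-2, p)), -1))
Pow(Add(-91958, Add(Add(Function('X')(-168, 179), -9961), -29620)), -1) = Pow(Add(-91958, Add(Add(Pow(Add(145, Mul(-2, -168)), -1), -9961), -29620)), -1) = Pow(Add(-91958, Add(Add(Pow(Add(145, 336), -1), -9961), -29620)), -1) = Pow(Add(-91958, Add(Add(Pow(481, -1), -9961), -29620)), -1) = Pow(Add(-91958, Add(Add(Rational(1, 481), -9961), -29620)), -1) = Pow(Add(-91958, Add(Rational(-4791240, 481), -29620)), -1) = Pow(Add(-91958, Rational(-19038460, 481)), -1) = Pow(Rational(-63270258, 481), -1) = Rational(-481, 63270258)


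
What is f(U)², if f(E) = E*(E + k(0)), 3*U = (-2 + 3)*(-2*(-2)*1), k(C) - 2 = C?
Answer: 1600/81 ≈ 19.753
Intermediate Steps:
k(C) = 2 + C
U = 4/3 (U = ((-2 + 3)*(-2*(-2)*1))/3 = (1*(4*1))/3 = (1*4)/3 = (⅓)*4 = 4/3 ≈ 1.3333)
f(E) = E*(2 + E) (f(E) = E*(E + (2 + 0)) = E*(E + 2) = E*(2 + E))
f(U)² = (4*(2 + 4/3)/3)² = ((4/3)*(10/3))² = (40/9)² = 1600/81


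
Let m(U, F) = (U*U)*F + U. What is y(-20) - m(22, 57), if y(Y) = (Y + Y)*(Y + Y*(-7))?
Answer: -32410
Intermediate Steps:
y(Y) = -12*Y² (y(Y) = (2*Y)*(Y - 7*Y) = (2*Y)*(-6*Y) = -12*Y²)
m(U, F) = U + F*U² (m(U, F) = U²*F + U = F*U² + U = U + F*U²)
y(-20) - m(22, 57) = -12*(-20)² - 22*(1 + 57*22) = -12*400 - 22*(1 + 1254) = -4800 - 22*1255 = -4800 - 1*27610 = -4800 - 27610 = -32410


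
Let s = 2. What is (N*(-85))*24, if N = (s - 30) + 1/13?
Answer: 740520/13 ≈ 56963.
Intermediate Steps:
N = -363/13 (N = (2 - 30) + 1/13 = -28 + 1/13 = -363/13 ≈ -27.923)
(N*(-85))*24 = -363/13*(-85)*24 = (30855/13)*24 = 740520/13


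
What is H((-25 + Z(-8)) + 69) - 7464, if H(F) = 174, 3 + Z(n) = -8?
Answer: -7290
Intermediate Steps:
Z(n) = -11 (Z(n) = -3 - 8 = -11)
H((-25 + Z(-8)) + 69) - 7464 = 174 - 7464 = -7290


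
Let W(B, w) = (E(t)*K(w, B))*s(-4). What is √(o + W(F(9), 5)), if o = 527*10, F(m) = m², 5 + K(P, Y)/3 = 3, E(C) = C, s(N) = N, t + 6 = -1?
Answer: √5102 ≈ 71.428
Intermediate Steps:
t = -7 (t = -6 - 1 = -7)
K(P, Y) = -6 (K(P, Y) = -15 + 3*3 = -15 + 9 = -6)
W(B, w) = -168 (W(B, w) = -7*(-6)*(-4) = 42*(-4) = -168)
o = 5270
√(o + W(F(9), 5)) = √(5270 - 168) = √5102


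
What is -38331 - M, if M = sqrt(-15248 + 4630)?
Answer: -38331 - I*sqrt(10618) ≈ -38331.0 - 103.04*I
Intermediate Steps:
M = I*sqrt(10618) (M = sqrt(-10618) = I*sqrt(10618) ≈ 103.04*I)
-38331 - M = -38331 - I*sqrt(10618)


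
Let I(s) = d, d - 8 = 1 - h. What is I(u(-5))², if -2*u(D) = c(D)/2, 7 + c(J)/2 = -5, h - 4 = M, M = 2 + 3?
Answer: 0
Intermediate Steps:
M = 5
h = 9 (h = 4 + 5 = 9)
c(J) = -24 (c(J) = -14 + 2*(-5) = -14 - 10 = -24)
u(D) = 6 (u(D) = -(-12)/2 = -½*(-12) = 6)
d = 0 (d = 8 + (1 - 1*9) = 8 + (1 - 9) = 8 - 8 = 0)
I(s) = 0
I(u(-5))² = 0² = 0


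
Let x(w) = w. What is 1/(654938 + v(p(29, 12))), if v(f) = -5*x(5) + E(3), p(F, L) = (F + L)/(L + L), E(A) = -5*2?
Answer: 1/654903 ≈ 1.5269e-6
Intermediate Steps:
E(A) = -10
p(F, L) = (F + L)/(2*L) (p(F, L) = (F + L)/((2*L)) = (F + L)*(1/(2*L)) = (F + L)/(2*L))
v(f) = -35 (v(f) = -5*5 - 10 = -25 - 10 = -35)
1/(654938 + v(p(29, 12))) = 1/(654938 - 35) = 1/654903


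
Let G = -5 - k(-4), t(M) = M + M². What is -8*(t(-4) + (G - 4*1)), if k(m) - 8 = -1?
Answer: 32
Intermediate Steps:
k(m) = 7 (k(m) = 8 - 1 = 7)
G = -12 (G = -5 - 1*7 = -5 - 7 = -12)
-8*(t(-4) + (G - 4*1)) = -8*(-4*(1 - 4) + (-12 - 4*1)) = -8*(-4*(-3) + (-12 - 4)) = -8*(12 - 16) = -8*(-4) = 32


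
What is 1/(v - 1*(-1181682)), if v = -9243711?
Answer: -1/8062029 ≈ -1.2404e-7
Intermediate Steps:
1/(v - 1*(-1181682)) = 1/(-9243711 - 1*(-1181682)) = 1/(-9243711 + 1181682) = 1/(-8062029) = -1/8062029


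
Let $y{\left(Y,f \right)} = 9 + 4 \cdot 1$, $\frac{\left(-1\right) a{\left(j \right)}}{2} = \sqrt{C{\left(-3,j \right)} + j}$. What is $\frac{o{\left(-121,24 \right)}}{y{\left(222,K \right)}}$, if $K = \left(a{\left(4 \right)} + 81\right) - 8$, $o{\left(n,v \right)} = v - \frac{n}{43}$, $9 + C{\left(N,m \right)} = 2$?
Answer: $\frac{1153}{559} \approx 2.0626$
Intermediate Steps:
$C{\left(N,m \right)} = -7$ ($C{\left(N,m \right)} = -9 + 2 = -7$)
$o{\left(n,v \right)} = v - \frac{n}{43}$ ($o{\left(n,v \right)} = v - n \frac{1}{43} = v - \frac{n}{43}$)
$a{\left(j \right)} = - 2 \sqrt{-7 + j}$
$K = 73 - 2 i \sqrt{3}$ ($K = \left(- 2 \sqrt{-7 + 4} + 81\right) - 8 = \left(- 2 \sqrt{-3} + 81\right) - 8 = \left(- 2 i \sqrt{3} + 81\right) - 8 = \left(81 - 2 i \sqrt{3}\right) - 8 = 73 - 2 i \sqrt{3} \approx 73.0 - 3.4641 i$)
$y{\left(Y,f \right)} = 13$ ($y{\left(Y,f \right)} = 9 + 4 = 13$)
$\frac{o{\left(-121,24 \right)}}{y{\left(222,K \right)}} = \frac{24 - - \frac{121}{43}}{13} = \left(24 + \frac{121}{43}\right) \frac{1}{13} = \frac{1153}{43} \cdot \frac{1}{13} = \frac{1153}{559}$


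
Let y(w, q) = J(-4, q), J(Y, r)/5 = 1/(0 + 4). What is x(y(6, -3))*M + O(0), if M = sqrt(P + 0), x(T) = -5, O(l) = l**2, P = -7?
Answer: -5*I*sqrt(7) ≈ -13.229*I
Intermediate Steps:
J(Y, r) = 5/4 (J(Y, r) = 5/(0 + 4) = 5/4)
y(w, q) = 5/4
M = I*sqrt(7) (M = sqrt(-7 + 0) = sqrt(-7) = I*sqrt(7) ≈ 2.6458*I)
x(y(6, -3))*M + O(0) = -5*I*sqrt(7) + 0**2 = -5*I*sqrt(7) + 0 = -5*I*sqrt(7)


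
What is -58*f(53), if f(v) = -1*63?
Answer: 3654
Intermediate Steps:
f(v) = -63
-58*f(53) = -58*(-63) = 3654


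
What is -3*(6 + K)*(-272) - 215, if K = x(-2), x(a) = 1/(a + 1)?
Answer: 3865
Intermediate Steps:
x(a) = 1/(1 + a)
K = -1 (K = 1/(1 - 2) = 1/(-1) = -1)
-3*(6 + K)*(-272) - 215 = -3*(6 - 1)*(-272) - 215 = -3*5*(-272) - 215 = -15*(-272) - 215 = 4080 - 215 = 3865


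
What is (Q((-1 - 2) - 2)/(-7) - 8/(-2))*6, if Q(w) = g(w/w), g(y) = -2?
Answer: 180/7 ≈ 25.714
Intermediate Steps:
Q(w) = -2
(Q((-1 - 2) - 2)/(-7) - 8/(-2))*6 = (-2/(-7) - 8/(-2))*6 = (-2*(-⅐) - 8*(-½))*6 = (2/7 + 4)*6 = (30/7)*6 = 180/7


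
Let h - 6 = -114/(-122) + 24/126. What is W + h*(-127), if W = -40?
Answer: -1210369/1281 ≈ -944.86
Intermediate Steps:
h = 9127/1281 (h = 6 + (-114/(-122) + 24/126) = 6 + (-114*(-1/122) + 24*(1/126)) = 6 + (57/61 + 4/21) = 6 + 1441/1281 = 9127/1281 ≈ 7.1249)
W + h*(-127) = -40 + (9127/1281)*(-127) = -40 - 1159129/1281 = -1210369/1281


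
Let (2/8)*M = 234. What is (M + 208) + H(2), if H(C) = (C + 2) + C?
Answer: 1150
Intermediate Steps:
M = 936 (M = 4*234 = 936)
H(C) = 2 + 2*C (H(C) = (2 + C) + C = 2 + 2*C)
(M + 208) + H(2) = (936 + 208) + (2 + 2*2) = 1144 + (2 + 4) = 1144 + 6 = 1150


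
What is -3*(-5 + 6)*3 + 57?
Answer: 48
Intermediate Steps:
-3*(-5 + 6)*3 + 57 = -3*3 + 57 = -9 + 57 = 48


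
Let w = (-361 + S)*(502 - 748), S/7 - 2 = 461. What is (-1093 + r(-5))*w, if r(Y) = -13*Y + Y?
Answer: 731859840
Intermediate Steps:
S = 3241 (S = 14 + 7*461 = 14 + 3227 = 3241)
r(Y) = -12*Y
w = -708480 (w = (-361 + 3241)*(502 - 748) = 2880*(-246) = -708480)
(-1093 + r(-5))*w = (-1093 - 12*(-5))*(-708480) = (-1093 + 60)*(-708480) = -1033*(-708480) = 731859840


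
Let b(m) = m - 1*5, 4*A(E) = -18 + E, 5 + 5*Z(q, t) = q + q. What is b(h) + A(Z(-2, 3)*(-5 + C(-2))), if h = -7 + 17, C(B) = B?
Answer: 73/20 ≈ 3.6500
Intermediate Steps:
Z(q, t) = -1 + 2*q/5 (Z(q, t) = -1 + (q + q)/5 = -1 + (2*q)/5 = -1 + 2*q/5)
A(E) = -9/2 + E/4 (A(E) = (-18 + E)/4 = -9/2 + E/4)
h = 10
b(m) = -5 + m (b(m) = m - 5 = -5 + m)
b(h) + A(Z(-2, 3)*(-5 + C(-2))) = (-5 + 10) + (-9/2 + ((-1 + (⅖)*(-2))*(-5 - 2))/4) = 5 + (-9/2 + ((-1 - ⅘)*(-7))/4) = 5 + (-9/2 + (-9/5*(-7))/4) = 5 + (-9/2 + (¼)*(63/5)) = 5 + (-9/2 + 63/20) = 5 - 27/20 = 73/20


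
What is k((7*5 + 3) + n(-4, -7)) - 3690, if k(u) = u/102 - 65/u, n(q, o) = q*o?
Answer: -4140559/1122 ≈ -3690.3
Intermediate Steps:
n(q, o) = o*q
k(u) = -65/u + u/102 (k(u) = u*(1/102) - 65/u = u/102 - 65/u = -65/u + u/102)
k((7*5 + 3) + n(-4, -7)) - 3690 = (-65/((7*5 + 3) - 7*(-4)) + ((7*5 + 3) - 7*(-4))/102) - 3690 = (-65/((35 + 3) + 28) + ((35 + 3) + 28)/102) - 3690 = (-65/(38 + 28) + (38 + 28)/102) - 3690 = (-65/66 + (1/102)*66) - 3690 = (-65*1/66 + 11/17) - 3690 = (-65/66 + 11/17) - 3690 = -379/1122 - 3690 = -4140559/1122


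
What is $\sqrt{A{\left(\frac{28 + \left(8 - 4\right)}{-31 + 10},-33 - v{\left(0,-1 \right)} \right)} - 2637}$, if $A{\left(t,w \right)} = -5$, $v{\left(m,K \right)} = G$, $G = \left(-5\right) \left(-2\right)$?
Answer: $i \sqrt{2642} \approx 51.4 i$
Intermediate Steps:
$G = 10$
$v{\left(m,K \right)} = 10$
$\sqrt{A{\left(\frac{28 + \left(8 - 4\right)}{-31 + 10},-33 - v{\left(0,-1 \right)} \right)} - 2637} = \sqrt{-5 - 2637} = \sqrt{-2642} = i \sqrt{2642}$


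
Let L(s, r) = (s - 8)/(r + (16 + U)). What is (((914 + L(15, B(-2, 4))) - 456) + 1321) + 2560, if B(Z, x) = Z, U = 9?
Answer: 99804/23 ≈ 4339.3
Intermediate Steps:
L(s, r) = (-8 + s)/(25 + r) (L(s, r) = (s - 8)/(r + (16 + 9)) = (-8 + s)/(r + 25) = (-8 + s)/(25 + r))
(((914 + L(15, B(-2, 4))) - 456) + 1321) + 2560 = (((914 + (-8 + 15)/(25 - 2)) - 456) + 1321) + 2560 = (((914 + 7/23) - 456) + 1321) + 2560 = ((21029/23 - 456) + 1321) + 2560 = (10541/23 + 1321) + 2560 = 40924/23 + 2560 = 99804/23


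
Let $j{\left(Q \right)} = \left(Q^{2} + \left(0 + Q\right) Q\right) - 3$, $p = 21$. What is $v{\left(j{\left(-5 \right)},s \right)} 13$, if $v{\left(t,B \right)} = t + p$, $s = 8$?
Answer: $884$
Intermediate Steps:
$j{\left(Q \right)} = -3 + 2 Q^{2}$ ($j{\left(Q \right)} = \left(Q^{2} + Q Q\right) - 3 = \left(Q^{2} + Q^{2}\right) - 3 = 2 Q^{2} - 3 = -3 + 2 Q^{2}$)
$v{\left(t,B \right)} = 21 + t$ ($v{\left(t,B \right)} = t + 21 = 21 + t$)
$v{\left(j{\left(-5 \right)},s \right)} 13 = \left(21 - \left(3 - 2 \left(-5\right)^{2}\right)\right) 13 = \left(21 + \left(-3 + 2 \cdot 25\right)\right) 13 = \left(21 + \left(-3 + 50\right)\right) 13 = \left(21 + 47\right) 13 = 68 \cdot 13 = 884$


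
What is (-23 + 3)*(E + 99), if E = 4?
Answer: -2060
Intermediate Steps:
(-23 + 3)*(E + 99) = (-23 + 3)*(4 + 99) = -20*103 = -2060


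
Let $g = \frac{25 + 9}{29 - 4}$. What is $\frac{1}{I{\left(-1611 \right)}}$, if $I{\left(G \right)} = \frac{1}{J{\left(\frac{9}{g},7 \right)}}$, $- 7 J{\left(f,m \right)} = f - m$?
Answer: $\frac{13}{238} \approx 0.054622$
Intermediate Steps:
$g = \frac{34}{25} \approx 1.36$
$J{\left(f,m \right)} = - \frac{f}{7} + \frac{m}{7}$ ($J{\left(f,m \right)} = - \frac{f - m}{7} = - \frac{f}{7} + \frac{m}{7}$)
$I{\left(G \right)} = \frac{238}{13}$ ($I{\left(G \right)} = \frac{1}{- \frac{9 \frac{1}{\frac{34}{25}}}{7} + \frac{1}{7} \cdot 7} = \frac{1}{- \frac{9 \cdot \frac{25}{34}}{7} + 1} = \frac{1}{\left(- \frac{1}{7}\right) \frac{225}{34} + 1} = \frac{1}{- \frac{225}{238} + 1} = \frac{1}{\frac{13}{238}} = \frac{238}{13}$)
$\frac{1}{I{\left(-1611 \right)}} = \frac{1}{\frac{238}{13}} = \frac{13}{238}$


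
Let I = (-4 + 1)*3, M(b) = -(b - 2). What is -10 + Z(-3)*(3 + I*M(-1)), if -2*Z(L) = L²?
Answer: 98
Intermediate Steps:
M(b) = 2 - b (M(b) = -(-2 + b) = 2 - b)
Z(L) = -L²/2
I = -9 (I = -3*3 = -9)
-10 + Z(-3)*(3 + I*M(-1)) = -10 + (-½*(-3)²)*(3 - 9*(2 - 1*(-1))) = -10 + (-½*9)*(3 - 9*(2 + 1)) = -10 - 9*(3 - 9*3)/2 = -10 - 9*(3 - 27)/2 = -10 - 9/2*(-24) = -10 + 108 = 98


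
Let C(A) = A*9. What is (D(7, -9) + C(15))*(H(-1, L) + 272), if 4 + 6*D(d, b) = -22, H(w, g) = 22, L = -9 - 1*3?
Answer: 38416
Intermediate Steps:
L = -12 (L = -9 - 3 = -12)
C(A) = 9*A
D(d, b) = -13/3 (D(d, b) = -2/3 + (1/6)*(-22) = -2/3 - 11/3 = -13/3)
(D(7, -9) + C(15))*(H(-1, L) + 272) = (-13/3 + 9*15)*(22 + 272) = (-13/3 + 135)*294 = (392/3)*294 = 38416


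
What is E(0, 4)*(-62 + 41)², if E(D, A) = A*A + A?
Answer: 8820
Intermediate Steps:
E(D, A) = A + A² (E(D, A) = A² + A = A + A²)
E(0, 4)*(-62 + 41)² = (4*(1 + 4))*(-62 + 41)² = (4*5)*(-21)² = 20*441 = 8820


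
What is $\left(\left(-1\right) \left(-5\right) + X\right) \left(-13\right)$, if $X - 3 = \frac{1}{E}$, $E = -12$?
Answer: $- \frac{1235}{12} \approx -102.92$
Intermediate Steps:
$X = \frac{35}{12}$ ($X = 3 + \frac{1}{-12} = 3 - \frac{1}{12} = \frac{35}{12} \approx 2.9167$)
$\left(\left(-1\right) \left(-5\right) + X\right) \left(-13\right) = \left(\left(-1\right) \left(-5\right) + \frac{35}{12}\right) \left(-13\right) = \left(5 + \frac{35}{12}\right) \left(-13\right) = \frac{95}{12} \left(-13\right) = - \frac{1235}{12}$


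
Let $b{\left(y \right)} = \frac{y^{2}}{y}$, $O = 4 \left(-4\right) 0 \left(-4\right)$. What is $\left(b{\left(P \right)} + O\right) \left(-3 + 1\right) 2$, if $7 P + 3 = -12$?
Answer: $\frac{60}{7} \approx 8.5714$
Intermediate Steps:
$P = - \frac{15}{7}$ ($P = - \frac{3}{7} + \frac{1}{7} \left(-12\right) = - \frac{3}{7} - \frac{12}{7} = - \frac{15}{7} \approx -2.1429$)
$O = 0$ ($O = \left(-16\right) 0 \left(-4\right) = 0 \left(-4\right) = 0$)
$b{\left(y \right)} = y$
$\left(b{\left(P \right)} + O\right) \left(-3 + 1\right) 2 = \left(- \frac{15}{7} + 0\right) \left(-3 + 1\right) 2 = - \frac{15 \left(\left(-2\right) 2\right)}{7} = \left(- \frac{15}{7}\right) \left(-4\right) = \frac{60}{7}$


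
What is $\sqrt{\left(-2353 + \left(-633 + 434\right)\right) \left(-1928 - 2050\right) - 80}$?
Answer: $4 \sqrt{634486} \approx 3186.2$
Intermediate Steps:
$\sqrt{\left(-2353 + \left(-633 + 434\right)\right) \left(-1928 - 2050\right) - 80} = \sqrt{\left(-2353 - 199\right) \left(-3978\right) - 80} = \sqrt{\left(-2552\right) \left(-3978\right) - 80} = \sqrt{10151856 - 80} = \sqrt{10151776} = 4 \sqrt{634486}$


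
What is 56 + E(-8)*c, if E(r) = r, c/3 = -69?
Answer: 1712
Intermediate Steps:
c = -207 (c = 3*(-69) = -207)
56 + E(-8)*c = 56 - 8*(-207) = 56 + 1656 = 1712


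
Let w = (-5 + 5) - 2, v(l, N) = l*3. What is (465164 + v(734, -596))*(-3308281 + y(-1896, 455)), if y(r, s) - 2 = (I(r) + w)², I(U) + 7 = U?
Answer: 149905775036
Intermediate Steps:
v(l, N) = 3*l
I(U) = -7 + U
w = -2 (w = 0 - 2 = -2)
y(r, s) = 2 + (-9 + r)² (y(r, s) = 2 + ((-7 + r) - 2)² = 2 + (-9 + r)²)
(465164 + v(734, -596))*(-3308281 + y(-1896, 455)) = (465164 + 3*734)*(-3308281 + (2 + (-9 - 1896)²)) = (465164 + 2202)*(-3308281 + (2 + (-1905)²)) = 467366*(-3308281 + (2 + 3629025)) = 467366*(-3308281 + 3629027) = 467366*320746 = 149905775036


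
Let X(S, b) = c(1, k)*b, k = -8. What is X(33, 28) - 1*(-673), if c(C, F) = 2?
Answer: 729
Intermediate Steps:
X(S, b) = 2*b
X(33, 28) - 1*(-673) = 2*28 - 1*(-673) = 56 + 673 = 729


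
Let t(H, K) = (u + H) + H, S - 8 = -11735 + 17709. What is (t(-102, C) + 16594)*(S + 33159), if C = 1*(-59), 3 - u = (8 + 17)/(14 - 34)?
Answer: 2566749357/4 ≈ 6.4169e+8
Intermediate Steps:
u = 17/4 (u = 3 - (8 + 17)/(14 - 34) = 3 - 25/(-20) = 3 - 25*(-1)/20 = 3 - 1*(-5/4) = 3 + 5/4 = 17/4 ≈ 4.2500)
S = 5982 (S = 8 + (-11735 + 17709) = 8 + 5974 = 5982)
C = -59
t(H, K) = 17/4 + 2*H (t(H, K) = (17/4 + H) + H = 17/4 + 2*H)
(t(-102, C) + 16594)*(S + 33159) = ((17/4 + 2*(-102)) + 16594)*(5982 + 33159) = ((17/4 - 204) + 16594)*39141 = (-799/4 + 16594)*39141 = (65577/4)*39141 = 2566749357/4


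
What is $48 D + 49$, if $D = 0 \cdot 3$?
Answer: $49$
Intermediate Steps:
$D = 0$
$48 D + 49 = 48 \cdot 0 + 49 = 0 + 49 = 49$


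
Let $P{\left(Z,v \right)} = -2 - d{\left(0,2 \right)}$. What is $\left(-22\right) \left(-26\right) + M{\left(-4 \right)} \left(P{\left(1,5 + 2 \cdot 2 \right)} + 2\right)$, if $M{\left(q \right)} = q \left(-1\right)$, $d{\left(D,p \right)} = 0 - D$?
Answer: $572$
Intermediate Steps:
$d{\left(D,p \right)} = - D$
$M{\left(q \right)} = - q$
$P{\left(Z,v \right)} = -2$ ($P{\left(Z,v \right)} = -2 - \left(-1\right) 0 = -2 - 0 = -2 + 0 = -2$)
$\left(-22\right) \left(-26\right) + M{\left(-4 \right)} \left(P{\left(1,5 + 2 \cdot 2 \right)} + 2\right) = \left(-22\right) \left(-26\right) + \left(-1\right) \left(-4\right) \left(-2 + 2\right) = 572 + 4 \cdot 0 = 572 + 0 = 572$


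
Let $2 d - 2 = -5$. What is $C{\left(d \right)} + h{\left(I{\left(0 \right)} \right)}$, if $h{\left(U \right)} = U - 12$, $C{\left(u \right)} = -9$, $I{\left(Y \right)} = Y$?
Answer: $-21$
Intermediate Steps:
$d = - \frac{3}{2}$ ($d = 1 + \frac{1}{2} \left(-5\right) = 1 - \frac{5}{2} = - \frac{3}{2} \approx -1.5$)
$h{\left(U \right)} = -12 + U$
$C{\left(d \right)} + h{\left(I{\left(0 \right)} \right)} = -9 + \left(-12 + 0\right) = -9 - 12 = -21$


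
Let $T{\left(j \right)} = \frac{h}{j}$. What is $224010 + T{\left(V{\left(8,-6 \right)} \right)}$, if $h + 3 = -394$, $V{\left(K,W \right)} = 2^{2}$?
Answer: $\frac{895643}{4} \approx 2.2391 \cdot 10^{5}$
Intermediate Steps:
$V{\left(K,W \right)} = 4$
$h = -397$ ($h = -3 - 394 = -397$)
$T{\left(j \right)} = - \frac{397}{j}$
$224010 + T{\left(V{\left(8,-6 \right)} \right)} = 224010 - \frac{397}{4} = \frac{895643}{4}$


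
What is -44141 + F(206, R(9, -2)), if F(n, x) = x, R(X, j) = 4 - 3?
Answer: -44140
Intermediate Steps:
R(X, j) = 1
-44141 + F(206, R(9, -2)) = -44141 + 1 = -44140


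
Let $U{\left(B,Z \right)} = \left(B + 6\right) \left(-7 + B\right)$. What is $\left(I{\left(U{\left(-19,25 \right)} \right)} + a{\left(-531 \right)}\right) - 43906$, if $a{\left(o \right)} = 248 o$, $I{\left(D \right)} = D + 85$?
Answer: $-175171$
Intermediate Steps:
$U{\left(B,Z \right)} = \left(-7 + B\right) \left(6 + B\right)$ ($U{\left(B,Z \right)} = \left(6 + B\right) \left(-7 + B\right) = \left(-7 + B\right) \left(6 + B\right)$)
$I{\left(D \right)} = 85 + D$
$\left(I{\left(U{\left(-19,25 \right)} \right)} + a{\left(-531 \right)}\right) - 43906 = \left(\left(85 - \left(23 - 361\right)\right) + 248 \left(-531\right)\right) - 43906 = \left(\left(85 + \left(-42 + 361 + 19\right)\right) - 131688\right) - 43906 = \left(\left(85 + 338\right) - 131688\right) - 43906 = \left(423 - 131688\right) - 43906 = -131265 - 43906 = -175171$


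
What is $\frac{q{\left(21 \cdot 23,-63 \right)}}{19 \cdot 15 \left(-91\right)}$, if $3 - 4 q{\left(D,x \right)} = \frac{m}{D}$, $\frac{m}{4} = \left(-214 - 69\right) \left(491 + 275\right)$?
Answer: $- \frac{868561}{50106420} \approx -0.017334$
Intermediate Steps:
$m = -867112$ ($m = 4 \left(-214 - 69\right) \left(491 + 275\right) = 4 \left(\left(-283\right) 766\right) = 4 \left(-216778\right) = -867112$)
$q{\left(D,x \right)} = \frac{3}{4} + \frac{216778}{D}$ ($q{\left(D,x \right)} = \frac{3}{4} - \frac{\left(-867112\right) \frac{1}{D}}{4} = \frac{3}{4} + \frac{216778}{D}$)
$\frac{q{\left(21 \cdot 23,-63 \right)}}{19 \cdot 15 \left(-91\right)} = \frac{\frac{3}{4} + \frac{216778}{21 \cdot 23}}{19 \cdot 15 \left(-91\right)} = \frac{\frac{3}{4} + \frac{216778}{483}}{285 \left(-91\right)} = \frac{\frac{3}{4} + 216778 \cdot \frac{1}{483}}{-25935} = \left(\frac{3}{4} + \frac{216778}{483}\right) \left(- \frac{1}{25935}\right) = \frac{868561}{1932} \left(- \frac{1}{25935}\right) = - \frac{868561}{50106420}$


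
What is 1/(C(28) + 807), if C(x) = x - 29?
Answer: 1/806 ≈ 0.0012407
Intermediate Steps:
C(x) = -29 + x
1/(C(28) + 807) = 1/((-29 + 28) + 807) = 1/(-1 + 807) = 1/806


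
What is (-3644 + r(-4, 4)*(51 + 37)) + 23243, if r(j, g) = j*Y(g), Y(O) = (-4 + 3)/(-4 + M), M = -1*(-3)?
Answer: 19247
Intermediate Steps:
M = 3
Y(O) = 1 (Y(O) = (-4 + 3)/(-4 + 3) = -1/(-1) = -1*(-1) = 1)
r(j, g) = j (r(j, g) = j*1 = j)
(-3644 + r(-4, 4)*(51 + 37)) + 23243 = (-3644 - 4*(51 + 37)) + 23243 = (-3644 - 4*88) + 23243 = (-3644 - 352) + 23243 = -3996 + 23243 = 19247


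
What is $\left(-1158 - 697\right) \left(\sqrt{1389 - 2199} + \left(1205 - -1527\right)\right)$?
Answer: $-5067860 - 16695 i \sqrt{10} \approx -5.0679 \cdot 10^{6} - 52794.0 i$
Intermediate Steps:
$\left(-1158 - 697\right) \left(\sqrt{1389 - 2199} + \left(1205 - -1527\right)\right) = - 1855 \left(\sqrt{-810} + \left(1205 + 1527\right)\right) = - 1855 \left(9 i \sqrt{10} + 2732\right) = - 1855 \left(2732 + 9 i \sqrt{10}\right) = -5067860 - 16695 i \sqrt{10}$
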